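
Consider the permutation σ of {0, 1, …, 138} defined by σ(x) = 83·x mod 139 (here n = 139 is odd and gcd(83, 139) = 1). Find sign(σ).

Start at x=120: 120 → 91 → 47 → 9 → 52 → 7 → 25 → … (one orbit).
3 cycles of lengths [69, 69, 1].
With 3 cycles on 139 points, sign = (−1)^{139−3} = +1.

+1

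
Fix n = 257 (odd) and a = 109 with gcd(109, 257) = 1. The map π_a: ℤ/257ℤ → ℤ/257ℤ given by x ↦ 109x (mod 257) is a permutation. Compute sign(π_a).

-1

Trace 99: π^k(99) = [99, 254, 187, 80, 239, 94, 223] for k=0..6.
2 cycles of lengths [256, 1].
Σ(ℓ_i−1) = 257−2 = 255; sign = (−1)^255 = -1.
(109|257)_J = -1 (Zolotarev's lemma cross-check).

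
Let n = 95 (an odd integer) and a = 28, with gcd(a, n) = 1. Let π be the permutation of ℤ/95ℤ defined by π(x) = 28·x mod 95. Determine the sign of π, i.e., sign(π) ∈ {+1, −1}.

Trace 44: π^k(44) = [44, 92, 11, 23, 74, 77, 66] for k=0..6.
Cycle lengths of π_28 on ℤ/95ℤ: [36, 36, 9, 9, 4, 1]; 6 cycles in total.
6 cycles on 95: each ℓ→(−1)^(ℓ−1), product (−1)^89 = -1.
Check: (28/95) = -1 by Zolotarev.

-1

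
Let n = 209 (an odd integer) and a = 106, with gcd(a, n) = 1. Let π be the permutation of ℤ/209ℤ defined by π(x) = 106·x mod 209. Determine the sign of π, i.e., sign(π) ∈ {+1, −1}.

-1

Start at x=68: 68 → 102 → 153 → 125 → 83 → 20 → 30 → … (one orbit).
14 cycles of lengths [30, 30, 30, 30, 30, 30, 10, 3, 3, 3, 3, 3, 3, 1].
Σ(ℓ_i−1) = 209−14 = 195; sign = (−1)^195 = -1.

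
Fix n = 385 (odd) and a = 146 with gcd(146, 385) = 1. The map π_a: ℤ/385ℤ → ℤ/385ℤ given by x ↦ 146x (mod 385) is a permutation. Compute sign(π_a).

Start at x=36: 36 → 251 → 71 → 356 → 1 → 146 → 141 → … (one orbit).
Cycle lengths of π_146 on ℤ/385ℤ: [10, 10, 10, 10, 10, 10, 10, 10, 10, 10, 10, 10, 10, 10, 10, 10, 10, 10, 10, 10, 10, 10, 10, 10, 10, 10, 10, 10, 10, 10, 5, 5, 5, 5, 5, 5, 5, 5, 5, 5, 2, 2, 2, 2, 2, 2, 2, 2, 2, 2, 2, 2, 2, 2, 2, 1, 1, 1, 1, 1]; 60 cycles in total.
n − c = 385 − 60 = 325; sign = (−1)^325 = -1.
Via Zolotarev, sign(π_{146}) = (146|385) = -1.

-1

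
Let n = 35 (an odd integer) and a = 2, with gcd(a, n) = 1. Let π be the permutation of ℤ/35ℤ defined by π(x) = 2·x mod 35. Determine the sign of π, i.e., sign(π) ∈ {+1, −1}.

Orbit of 9 under x↦2x: [9, 18, 1, 2, 4, 8, 16]… (length divides ord_35(2)).
Decompose π into cycles: lengths [12, 12, 4, 3, 3, 1] (6 cycles, including the fixed point 0).
Σ(ℓ_i−1) = 35−6 = 29; sign = (−1)^29 = -1.
The Jacobi symbol (2|35) = -1 (Zolotarev) agrees.

-1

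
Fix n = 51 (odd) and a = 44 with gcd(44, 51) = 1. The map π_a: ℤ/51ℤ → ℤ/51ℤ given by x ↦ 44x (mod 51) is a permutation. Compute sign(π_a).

+1

Orbit of 13 under x↦44x: [13, 11, 25, 29, 1, 44, 49]… (length divides ord_51(44)).
5 cycles of lengths [16, 16, 16, 2, 1].
5 cycles on 51: each ℓ→(−1)^(ℓ−1), product (−1)^46 = +1.
Check: (44/51) = +1 by Zolotarev.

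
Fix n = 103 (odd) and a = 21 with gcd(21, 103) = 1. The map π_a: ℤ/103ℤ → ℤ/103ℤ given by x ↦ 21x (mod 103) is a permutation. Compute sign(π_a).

-1

Trace 63: π^k(63) = [63, 87, 76, 51, 41, 37, 56] for k=0..6.
Decompose π into cycles: lengths [102, 1] (2 cycles, including the fixed point 0).
Σ(ℓ_i−1) = 103−2 = 101; sign = (−1)^101 = -1.
Zolotarev: (21|103) = -1, matching the cycle-count sign.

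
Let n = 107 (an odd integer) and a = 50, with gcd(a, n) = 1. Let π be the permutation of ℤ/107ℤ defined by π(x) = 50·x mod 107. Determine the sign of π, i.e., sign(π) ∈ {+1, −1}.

-1

Start at x=76: 76 → 55 → 75 → 5 → 36 → 88 → 13 → … (one orbit).
The orbit structure of x ↦ 50x mod 107: 2 orbits of sizes [106, 1].
Σ(ℓ_i−1) = 107−2 = 105; sign = (−1)^105 = -1.
(50|107)_J = -1 (Zolotarev's lemma cross-check).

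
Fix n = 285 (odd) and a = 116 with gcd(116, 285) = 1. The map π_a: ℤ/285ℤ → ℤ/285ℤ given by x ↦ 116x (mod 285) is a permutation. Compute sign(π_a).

+1

Orbit of 1 under x↦116x: [1, 116, 61, 236, 16, 146, 121]… (length divides ord_285(116)).
The orbit structure of x ↦ 116x mod 285: 25 orbits of sizes [18, 18, 18, 18, 18, 18, 18, 18, 18, 18, 18, 18, 18, 18, 18, 2, 2, 2, 2, 2, 1, 1, 1, 1, 1].
25 cycles on 285: each ℓ→(−1)^(ℓ−1), product (−1)^260 = +1.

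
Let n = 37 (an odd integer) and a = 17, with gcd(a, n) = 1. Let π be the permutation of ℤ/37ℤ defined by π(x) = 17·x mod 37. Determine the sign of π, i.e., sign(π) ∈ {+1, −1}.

-1

Trace 9: π^k(9) = [9, 5, 11, 2, 34, 23, 21] for k=0..6.
The orbit structure of x ↦ 17x mod 37: 2 orbits of sizes [36, 1].
n − c = 37 − 2 = 35; sign = (−1)^35 = -1.
The Jacobi symbol (17|37) = -1 (Zolotarev) agrees.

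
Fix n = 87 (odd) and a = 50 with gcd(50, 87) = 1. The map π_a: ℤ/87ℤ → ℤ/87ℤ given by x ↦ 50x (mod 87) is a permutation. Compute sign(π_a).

+1

Orbit of 7 under x↦50x: [7, 2, 13, 41, 49, 14, 4]… (length divides ord_87(50)).
5 cycles of lengths [28, 28, 28, 2, 1].
n − c = 87 − 5 = 82; sign = (−1)^82 = +1.
Via Zolotarev, sign(π_{50}) = (50|87) = +1.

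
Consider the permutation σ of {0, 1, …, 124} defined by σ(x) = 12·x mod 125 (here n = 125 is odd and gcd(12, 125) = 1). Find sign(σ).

-1

Trace 12: π^k(12) = [12, 19, 103, 111, 82, 109, 58] for k=0..6.
Cycle lengths of π_12 on ℤ/125ℤ: [100, 20, 4, 1]; 4 cycles in total.
With 4 cycles on 125 points, sign = (−1)^{125−4} = -1.
Check: (12/125) = -1 by Zolotarev.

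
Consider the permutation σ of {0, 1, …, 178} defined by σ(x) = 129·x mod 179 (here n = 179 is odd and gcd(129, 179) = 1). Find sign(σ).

Start at x=13: 13 → 66 → 101 → 141 → 110 → 49 → 56 → … (one orbit).
Cycle lengths of π_129 on ℤ/179ℤ: [89, 89, 1]; 3 cycles in total.
Σ(ℓ_i−1) = 179−3 = 176; sign = (−1)^176 = +1.

+1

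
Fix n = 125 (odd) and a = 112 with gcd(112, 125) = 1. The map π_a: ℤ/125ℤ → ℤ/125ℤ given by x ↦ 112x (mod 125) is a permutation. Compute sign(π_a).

-1

Trace 82: π^k(82) = [82, 59, 108, 96, 2, 99, 88] for k=0..6.
Cycle type of π: 100 + 20 + 4 + 1; total 4 cycles.
With 4 cycles on 125 points, sign = (−1)^{125−4} = -1.
(112|125)_J = -1 (Zolotarev's lemma cross-check).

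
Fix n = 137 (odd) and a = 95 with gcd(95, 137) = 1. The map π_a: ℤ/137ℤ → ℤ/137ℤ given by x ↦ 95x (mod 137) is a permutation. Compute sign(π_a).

Start at x=102: 102 → 100 → 47 → 81 → 23 → 130 → 20 → … (one orbit).
π_95 has 2 disjoint cycles with lengths [136, 1] on {0,…,136}.
137 − 2 = 135 transpositions; sign(π) = (−1)^135 = -1.
Via Zolotarev, sign(π_{95}) = (95|137) = -1.

-1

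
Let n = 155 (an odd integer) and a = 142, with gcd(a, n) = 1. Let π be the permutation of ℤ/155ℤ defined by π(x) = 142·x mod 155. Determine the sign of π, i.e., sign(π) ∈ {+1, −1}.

-1

Trace 8: π^k(8) = [8, 51, 112, 94, 18, 76, 97] for k=0..6.
π_142 has 6 disjoint cycles with lengths [60, 60, 15, 15, 4, 1] on {0,…,154}.
sign(π) = (−1)^{n − #cycles} = (−1)^{155−6} = (−1)^149 = -1.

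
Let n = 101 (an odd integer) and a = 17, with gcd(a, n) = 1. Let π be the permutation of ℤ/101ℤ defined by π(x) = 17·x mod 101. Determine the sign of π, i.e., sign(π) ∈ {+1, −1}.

Start at x=87: 87 → 65 → 95 → 100 → 84 → 14 → 36 → … (one orbit).
π_17 has 11 disjoint cycles with lengths [10, 10, 10, 10, 10, 10, 10, 10, 10, 10, 1] on {0,…,100}.
11 cycles on 101: each ℓ→(−1)^(ℓ−1), product (−1)^90 = +1.

+1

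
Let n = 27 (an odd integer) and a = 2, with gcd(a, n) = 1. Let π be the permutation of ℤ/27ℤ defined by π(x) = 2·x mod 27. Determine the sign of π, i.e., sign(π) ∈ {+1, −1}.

Start at x=8: 8 → 16 → 5 → 10 → 20 → 13 → 26 → … (one orbit).
Cycle lengths of π_2 on ℤ/27ℤ: [18, 6, 2, 1]; 4 cycles in total.
sign(π) = (−1)^{n − #cycles} = (−1)^{27−4} = (−1)^23 = -1.

-1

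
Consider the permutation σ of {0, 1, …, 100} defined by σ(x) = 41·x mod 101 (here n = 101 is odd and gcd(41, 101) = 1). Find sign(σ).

-1

Start at x=39: 39 → 84 → 10 → 6 → 44 → 87 → 32 → … (one orbit).
Cycle lengths of π_41 on ℤ/101ℤ: [20, 20, 20, 20, 20, 1]; 6 cycles in total.
Σ(ℓ_i−1) = 101−6 = 95; sign = (−1)^95 = -1.
Via Zolotarev, sign(π_{41}) = (41|101) = -1.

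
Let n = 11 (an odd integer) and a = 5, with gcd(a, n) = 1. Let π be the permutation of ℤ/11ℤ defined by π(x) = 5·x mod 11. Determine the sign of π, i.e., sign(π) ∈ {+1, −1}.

+1

Trace 3: π^k(3) = [3, 4, 9, 1, 5] for k=0..4.
3 cycles of lengths [5, 5, 1].
3 cycles on 11: each ℓ→(−1)^(ℓ−1), product (−1)^8 = +1.
Check: (5/11) = +1 by Zolotarev.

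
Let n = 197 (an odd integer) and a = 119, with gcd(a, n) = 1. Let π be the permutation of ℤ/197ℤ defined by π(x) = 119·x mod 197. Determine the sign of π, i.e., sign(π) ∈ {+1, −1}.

-1

Trace 135: π^k(135) = [135, 108, 47, 77, 101, 2, 41] for k=0..6.
2 cycles of lengths [196, 1].
sign(π) = (−1)^{n − #cycles} = (−1)^{197−2} = (−1)^195 = -1.
The Jacobi symbol (119|197) = -1 (Zolotarev) agrees.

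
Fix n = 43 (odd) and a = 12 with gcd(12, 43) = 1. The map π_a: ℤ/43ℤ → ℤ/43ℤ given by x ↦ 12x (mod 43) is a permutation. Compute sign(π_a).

-1

Start at x=41: 41 → 19 → 13 → 27 → 23 → 18 → 1 → … (one orbit).
Cycle lengths of π_12 on ℤ/43ℤ: [42, 1]; 2 cycles in total.
43 − 2 = 41 transpositions; sign(π) = (−1)^41 = -1.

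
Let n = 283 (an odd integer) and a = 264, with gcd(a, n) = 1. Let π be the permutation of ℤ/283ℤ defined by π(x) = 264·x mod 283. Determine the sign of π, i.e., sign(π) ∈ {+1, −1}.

+1

Trace 4: π^k(4) = [4, 207, 29, 15, 281, 38, 127] for k=0..6.
Cycle type of π: 47×6 + 1; total 7 cycles.
Σ(ℓ_i−1) = 283−7 = 276; sign = (−1)^276 = +1.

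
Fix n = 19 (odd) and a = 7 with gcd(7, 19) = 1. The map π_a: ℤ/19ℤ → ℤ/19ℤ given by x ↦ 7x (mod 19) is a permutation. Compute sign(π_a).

+1

Start at x=11: 11 → 1 → 7 → 11 (one orbit).
Cycle type of π: 3×6 + 1; total 7 cycles.
sign(π) = (−1)^{n − #cycles} = (−1)^{19−7} = (−1)^12 = +1.
The Jacobi symbol (7|19) = +1 (Zolotarev) agrees.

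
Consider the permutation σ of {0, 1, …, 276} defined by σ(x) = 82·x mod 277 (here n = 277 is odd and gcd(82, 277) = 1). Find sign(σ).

Orbit of 239 under x↦82x: [239, 208, 159, 19, 173, 59, 129]… (length divides ord_277(82)).
4 cycles of lengths [92, 92, 92, 1].
Σ(ℓ_i−1) = 277−4 = 273; sign = (−1)^273 = -1.
Via Zolotarev, sign(π_{82}) = (82|277) = -1.

-1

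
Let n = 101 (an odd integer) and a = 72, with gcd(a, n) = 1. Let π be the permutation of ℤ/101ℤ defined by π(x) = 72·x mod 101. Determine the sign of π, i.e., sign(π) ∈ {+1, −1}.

-1

Trace 72: π^k(72) = [72, 33, 53, 79, 32, 82, 46] for k=0..6.
Decompose π into cycles: lengths [100, 1] (2 cycles, including the fixed point 0).
sign(π) = (−1)^{n − #cycles} = (−1)^{101−2} = (−1)^99 = -1.
Zolotarev: (72|101) = -1, matching the cycle-count sign.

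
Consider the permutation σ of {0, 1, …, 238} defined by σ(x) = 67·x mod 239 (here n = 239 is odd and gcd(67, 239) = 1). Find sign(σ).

Trace 101: π^k(101) = [101, 75, 6, 163, 166, 128, 211] for k=0..6.
The orbit structure of x ↦ 67x mod 239: 15 orbits of sizes [17, 17, 17, 17, 17, 17, 17, 17, 17, 17, 17, 17, 17, 17, 1].
n − c = 239 − 15 = 224; sign = (−1)^224 = +1.
Via Zolotarev, sign(π_{67}) = (67|239) = +1.

+1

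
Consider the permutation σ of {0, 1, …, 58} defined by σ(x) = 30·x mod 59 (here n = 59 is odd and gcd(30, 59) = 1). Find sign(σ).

-1

Orbit of 43 under x↦30x: [43, 51, 55, 57, 58, 29, 44]… (length divides ord_59(30)).
Cycle lengths of π_30 on ℤ/59ℤ: [58, 1]; 2 cycles in total.
With 2 cycles on 59 points, sign = (−1)^{59−2} = -1.
Zolotarev: (30|59) = -1, matching the cycle-count sign.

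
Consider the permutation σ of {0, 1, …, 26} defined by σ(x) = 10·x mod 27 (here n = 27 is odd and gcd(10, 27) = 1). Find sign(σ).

+1

Trace 19: π^k(19) = [19, 1, 10] for k=0..2.
Cycle type of π: 3×6 + 1×9; total 15 cycles.
Σ(ℓ_i−1) = 27−15 = 12; sign = (−1)^12 = +1.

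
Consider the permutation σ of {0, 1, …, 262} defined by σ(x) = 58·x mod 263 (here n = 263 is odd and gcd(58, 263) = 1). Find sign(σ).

-1

Trace 149: π^k(149) = [149, 226, 221, 194, 206, 113, 242] for k=0..6.
π_58 has 2 disjoint cycles with lengths [262, 1] on {0,…,262}.
n − c = 263 − 2 = 261; sign = (−1)^261 = -1.
(58|263)_J = -1 (Zolotarev's lemma cross-check).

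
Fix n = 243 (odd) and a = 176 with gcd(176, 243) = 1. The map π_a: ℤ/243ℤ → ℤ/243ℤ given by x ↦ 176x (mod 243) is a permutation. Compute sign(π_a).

-1

Start at x=164: 164 → 190 → 149 → 223 → 125 → 130 → 38 → … (one orbit).
Cycle type of π: 162 + 54 + 18 + 6 + 2 + 1; total 6 cycles.
Σ(ℓ_i−1) = 243−6 = 237; sign = (−1)^237 = -1.
Check: (176/243) = -1 by Zolotarev.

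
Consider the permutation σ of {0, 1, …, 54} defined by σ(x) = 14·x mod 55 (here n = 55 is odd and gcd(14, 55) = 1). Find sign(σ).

Trace 4: π^k(4) = [4, 1, 14, 31, 49, 26, 34] for k=0..6.
The orbit structure of x ↦ 14x mod 55: 9 orbits of sizes [10, 10, 10, 10, 5, 5, 2, 2, 1].
55 − 9 = 46 transpositions; sign(π) = (−1)^46 = +1.
Check: (14/55) = +1 by Zolotarev.

+1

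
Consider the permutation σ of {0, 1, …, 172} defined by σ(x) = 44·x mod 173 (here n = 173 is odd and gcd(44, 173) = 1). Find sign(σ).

-1

Orbit of 152 under x↦44x: [152, 114, 172, 129, 140, 105, 122]… (length divides ord_173(44)).
Cycle type of π: 172 + 1; total 2 cycles.
With 2 cycles on 173 points, sign = (−1)^{173−2} = -1.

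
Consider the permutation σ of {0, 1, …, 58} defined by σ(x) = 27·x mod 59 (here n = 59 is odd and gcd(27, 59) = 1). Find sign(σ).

Trace 16: π^k(16) = [16, 19, 41, 45, 35, 1, 27] for k=0..6.
Cycle lengths of π_27 on ℤ/59ℤ: [29, 29, 1]; 3 cycles in total.
3 cycles on 59: each ℓ→(−1)^(ℓ−1), product (−1)^56 = +1.

+1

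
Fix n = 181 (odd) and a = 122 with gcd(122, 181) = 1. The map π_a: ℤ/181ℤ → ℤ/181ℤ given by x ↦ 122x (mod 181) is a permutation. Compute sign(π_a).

+1

Trace 42: π^k(42) = [42, 56, 135, 180, 59, 139, 125] for k=0..6.
19 cycles of lengths [10, 10, 10, 10, 10, 10, 10, 10, 10, 10, 10, 10, 10, 10, 10, 10, 10, 10, 1].
sign(π) = (−1)^{n − #cycles} = (−1)^{181−19} = (−1)^162 = +1.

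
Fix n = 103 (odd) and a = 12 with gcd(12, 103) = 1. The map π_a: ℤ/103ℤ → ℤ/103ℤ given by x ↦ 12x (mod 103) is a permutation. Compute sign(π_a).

Start at x=101: 101 → 79 → 21 → 46 → 37 → 32 → 75 → … (one orbit).
The orbit structure of x ↦ 12x mod 103: 2 orbits of sizes [102, 1].
sign(π) = (−1)^{n − #cycles} = (−1)^{103−2} = (−1)^101 = -1.
Via Zolotarev, sign(π_{12}) = (12|103) = -1.

-1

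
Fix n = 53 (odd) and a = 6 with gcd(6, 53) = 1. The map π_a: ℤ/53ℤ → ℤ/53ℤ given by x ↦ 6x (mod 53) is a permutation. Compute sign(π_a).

Start at x=24: 24 → 38 → 16 → 43 → 46 → 11 → 13 → … (one orbit).
The orbit structure of x ↦ 6x mod 53: 3 orbits of sizes [26, 26, 1].
Σ(ℓ_i−1) = 53−3 = 50; sign = (−1)^50 = +1.
Zolotarev: (6|53) = +1, matching the cycle-count sign.

+1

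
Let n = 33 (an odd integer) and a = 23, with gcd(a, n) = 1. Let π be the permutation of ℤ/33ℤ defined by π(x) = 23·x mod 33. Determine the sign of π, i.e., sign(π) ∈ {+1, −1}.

-1

Trace 23: π^k(23) = [23, 1] for k=0..1.
Cycle type of π: 2×11 + 1×11; total 22 cycles.
sign(π) = (−1)^{n − #cycles} = (−1)^{33−22} = (−1)^11 = -1.
Via Zolotarev, sign(π_{23}) = (23|33) = -1.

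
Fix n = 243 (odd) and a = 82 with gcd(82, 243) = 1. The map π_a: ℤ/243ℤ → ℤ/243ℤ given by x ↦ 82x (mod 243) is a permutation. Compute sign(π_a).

Trace 163: π^k(163) = [163, 1, 82] for k=0..2.
135 cycles of lengths [3, 3, 3, 3, 3, 3, 3, 3, 3, 3, 3, 3, 3, 3, 3, 3, 3, 3, 3, 3, 3, 3, 3, 3, 3, 3, 3, 3, 3, 3, 3, 3, 3, 3, 3, 3, 3, 3, 3, 3, 3, 3, 3, 3, 3, 3, 3, 3, 3, 3, 3, 3, 3, 3, 1, 1, 1, 1, 1, 1, 1, 1, 1, 1, 1, 1, 1, 1, 1, 1, 1, 1, 1, 1, 1, 1, 1, 1, 1, 1, 1, 1, 1, 1, 1, 1, 1, 1, 1, 1, 1, 1, 1, 1, 1, 1, 1, 1, 1, 1, 1, 1, 1, 1, 1, 1, 1, 1, 1, 1, 1, 1, 1, 1, 1, 1, 1, 1, 1, 1, 1, 1, 1, 1, 1, 1, 1, 1, 1, 1, 1, 1, 1, 1, 1].
sign(π) = (−1)^{n − #cycles} = (−1)^{243−135} = (−1)^108 = +1.
Zolotarev: (82|243) = +1, matching the cycle-count sign.

+1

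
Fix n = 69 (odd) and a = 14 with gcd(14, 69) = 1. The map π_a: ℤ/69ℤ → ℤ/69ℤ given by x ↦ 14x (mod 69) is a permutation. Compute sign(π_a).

Start at x=55: 55 → 11 → 16 → 17 → 31 → 20 → 4 → … (one orbit).
Cycle type of π: 22×3 + 2 + 1; total 5 cycles.
n − c = 69 − 5 = 64; sign = (−1)^64 = +1.
Via Zolotarev, sign(π_{14}) = (14|69) = +1.

+1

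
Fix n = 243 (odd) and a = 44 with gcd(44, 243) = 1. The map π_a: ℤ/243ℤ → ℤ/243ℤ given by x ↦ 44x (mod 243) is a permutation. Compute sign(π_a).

Start at x=125: 125 → 154 → 215 → 226 → 224 → 136 → 152 → … (one orbit).
14 cycles of lengths [54, 54, 54, 18, 18, 18, 6, 6, 6, 2, 2, 2, 2, 1].
14 cycles on 243: each ℓ→(−1)^(ℓ−1), product (−1)^229 = -1.
Via Zolotarev, sign(π_{44}) = (44|243) = -1.

-1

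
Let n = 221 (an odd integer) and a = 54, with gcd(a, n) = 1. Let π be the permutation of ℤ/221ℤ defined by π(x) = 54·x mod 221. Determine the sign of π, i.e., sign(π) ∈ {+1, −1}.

Trace 157: π^k(157) = [157, 80, 121, 125, 120, 71, 77] for k=0..6.
The orbit structure of x ↦ 54x mod 221: 7 orbits of sizes [48, 48, 48, 48, 16, 12, 1].
7 cycles on 221: each ℓ→(−1)^(ℓ−1), product (−1)^214 = +1.

+1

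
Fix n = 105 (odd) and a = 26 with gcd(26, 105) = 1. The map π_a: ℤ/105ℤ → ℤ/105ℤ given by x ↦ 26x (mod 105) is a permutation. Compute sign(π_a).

Start at x=26: 26 → 46 → 41 → 16 → 101 → 1 → 26 (one orbit).
25 cycles of lengths [6, 6, 6, 6, 6, 6, 6, 6, 6, 6, 6, 6, 6, 6, 6, 2, 2, 2, 2, 2, 1, 1, 1, 1, 1].
Σ(ℓ_i−1) = 105−25 = 80; sign = (−1)^80 = +1.
(26|105)_J = +1 (Zolotarev's lemma cross-check).

+1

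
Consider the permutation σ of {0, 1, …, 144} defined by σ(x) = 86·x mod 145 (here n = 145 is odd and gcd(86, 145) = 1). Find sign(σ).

+1

Start at x=86: 86 → 1 → 86 (one orbit).
75 cycles of lengths [2, 2, 2, 2, 2, 2, 2, 2, 2, 2, 2, 2, 2, 2, 2, 2, 2, 2, 2, 2, 2, 2, 2, 2, 2, 2, 2, 2, 2, 2, 2, 2, 2, 2, 2, 2, 2, 2, 2, 2, 2, 2, 2, 2, 2, 2, 2, 2, 2, 2, 2, 2, 2, 2, 2, 2, 2, 2, 2, 2, 2, 2, 2, 2, 2, 2, 2, 2, 2, 2, 1, 1, 1, 1, 1].
Σ(ℓ_i−1) = 145−75 = 70; sign = (−1)^70 = +1.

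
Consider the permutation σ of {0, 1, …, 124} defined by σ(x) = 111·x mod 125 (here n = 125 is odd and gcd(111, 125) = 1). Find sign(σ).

Orbit of 6 under x↦111x: [6, 41, 51, 36, 121, 56, 91]… (length divides ord_125(111)).
The orbit structure of x ↦ 111x mod 125: 13 orbits of sizes [25, 25, 25, 25, 5, 5, 5, 5, 1, 1, 1, 1, 1].
125 − 13 = 112 transpositions; sign(π) = (−1)^112 = +1.
(111|125)_J = +1 (Zolotarev's lemma cross-check).

+1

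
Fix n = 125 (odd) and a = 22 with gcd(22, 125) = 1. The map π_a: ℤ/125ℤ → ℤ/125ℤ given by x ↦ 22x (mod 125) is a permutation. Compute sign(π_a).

Orbit of 4 under x↦22x: [4, 88, 61, 92, 24, 28, 116]… (length divides ord_125(22)).
The orbit structure of x ↦ 22x mod 125: 4 orbits of sizes [100, 20, 4, 1].
Σ(ℓ_i−1) = 125−4 = 121; sign = (−1)^121 = -1.

-1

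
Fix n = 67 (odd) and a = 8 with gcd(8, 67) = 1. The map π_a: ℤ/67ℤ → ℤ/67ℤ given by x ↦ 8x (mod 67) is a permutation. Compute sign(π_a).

-1

Trace 53: π^k(53) = [53, 22, 42, 1, 8, 64, 43] for k=0..6.
4 cycles of lengths [22, 22, 22, 1].
n − c = 67 − 4 = 63; sign = (−1)^63 = -1.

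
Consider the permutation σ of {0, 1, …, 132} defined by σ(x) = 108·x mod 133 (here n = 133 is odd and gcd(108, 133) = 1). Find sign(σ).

+1

Start at x=40: 40 → 64 → 129 → 100 → 27 → 123 → 117 → … (one orbit).
Cycle lengths of π_108 on ℤ/133ℤ: [18, 18, 18, 18, 18, 18, 18, 6, 1]; 9 cycles in total.
133 − 9 = 124 transpositions; sign(π) = (−1)^124 = +1.
(108|133)_J = +1 (Zolotarev's lemma cross-check).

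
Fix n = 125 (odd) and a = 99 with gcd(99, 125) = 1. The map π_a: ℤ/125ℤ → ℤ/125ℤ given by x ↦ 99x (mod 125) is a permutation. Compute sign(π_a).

+1

Start at x=49: 49 → 101 → 124 → 26 → 74 → 76 → 24 → … (one orbit).
The orbit structure of x ↦ 99x mod 125: 23 orbits of sizes [10, 10, 10, 10, 10, 10, 10, 10, 10, 10, 2, 2, 2, 2, 2, 2, 2, 2, 2, 2, 2, 2, 1].
n − c = 125 − 23 = 102; sign = (−1)^102 = +1.
(99|125)_J = +1 (Zolotarev's lemma cross-check).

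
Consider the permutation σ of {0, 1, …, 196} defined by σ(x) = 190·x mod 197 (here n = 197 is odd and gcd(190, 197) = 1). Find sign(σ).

Trace 182: π^k(182) = [182, 105, 53, 23, 36, 142, 188] for k=0..6.
The orbit structure of x ↦ 190x mod 197: 5 orbits of sizes [49, 49, 49, 49, 1].
n − c = 197 − 5 = 192; sign = (−1)^192 = +1.
Zolotarev: (190|197) = +1, matching the cycle-count sign.

+1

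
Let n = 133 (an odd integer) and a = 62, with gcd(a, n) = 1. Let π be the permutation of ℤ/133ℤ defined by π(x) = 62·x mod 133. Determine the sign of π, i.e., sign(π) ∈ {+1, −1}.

Trace 55: π^k(55) = [55, 85, 83, 92, 118, 1, 62] for k=0..6.
12 cycles of lengths [18, 18, 18, 18, 18, 18, 9, 9, 2, 2, 2, 1].
Σ(ℓ_i−1) = 133−12 = 121; sign = (−1)^121 = -1.
The Jacobi symbol (62|133) = -1 (Zolotarev) agrees.

-1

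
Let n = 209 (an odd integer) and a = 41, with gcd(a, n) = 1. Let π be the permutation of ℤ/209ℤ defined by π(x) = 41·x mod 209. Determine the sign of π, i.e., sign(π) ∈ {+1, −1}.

+1

Orbit of 188 under x↦41x: [188, 184, 20, 193, 180, 65, 157]… (length divides ord_209(41)).
The orbit structure of x ↦ 41x mod 209: 5 orbits of sizes [90, 90, 18, 10, 1].
5 cycles on 209: each ℓ→(−1)^(ℓ−1), product (−1)^204 = +1.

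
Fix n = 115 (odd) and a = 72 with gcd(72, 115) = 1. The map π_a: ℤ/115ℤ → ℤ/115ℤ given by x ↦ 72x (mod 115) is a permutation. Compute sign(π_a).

-1

Trace 4: π^k(4) = [4, 58, 36, 62, 94, 98, 41] for k=0..6.
The orbit structure of x ↦ 72x mod 115: 6 orbits of sizes [44, 44, 11, 11, 4, 1].
Σ(ℓ_i−1) = 115−6 = 109; sign = (−1)^109 = -1.
Check: (72/115) = -1 by Zolotarev.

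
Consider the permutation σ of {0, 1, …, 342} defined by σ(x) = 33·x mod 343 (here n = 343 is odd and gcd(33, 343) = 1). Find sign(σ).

-1

Trace 221: π^k(221) = [221, 90, 226, 255, 183, 208, 4] for k=0..6.
The orbit structure of x ↦ 33x mod 343: 4 orbits of sizes [294, 42, 6, 1].
With 4 cycles on 343 points, sign = (−1)^{343−4} = -1.
The Jacobi symbol (33|343) = -1 (Zolotarev) agrees.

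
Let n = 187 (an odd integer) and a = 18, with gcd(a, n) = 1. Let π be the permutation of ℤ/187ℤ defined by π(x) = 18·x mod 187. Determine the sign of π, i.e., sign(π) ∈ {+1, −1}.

-1

Trace 171: π^k(171) = [171, 86, 52, 1, 18, 137, 35] for k=0..6.
Decompose π into cycles: lengths [10, 10, 10, 10, 10, 10, 10, 10, 10, 10, 10, 10, 10, 10, 10, 10, 10, 1, 1, 1, 1, 1, 1, 1, 1, 1, 1, 1, 1, 1, 1, 1, 1, 1] (34 cycles, including the fixed point 0).
Σ(ℓ_i−1) = 187−34 = 153; sign = (−1)^153 = -1.
Zolotarev: (18|187) = -1, matching the cycle-count sign.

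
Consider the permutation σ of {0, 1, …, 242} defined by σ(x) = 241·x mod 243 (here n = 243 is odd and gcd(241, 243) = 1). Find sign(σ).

+1

Start at x=16: 16 → 211 → 64 → 115 → 13 → 217 → 52 → … (one orbit).
Cycle lengths of π_241 on ℤ/243ℤ: [81, 81, 27, 27, 9, 9, 3, 3, 1, 1, 1]; 11 cycles in total.
With 11 cycles on 243 points, sign = (−1)^{243−11} = +1.
The Jacobi symbol (241|243) = +1 (Zolotarev) agrees.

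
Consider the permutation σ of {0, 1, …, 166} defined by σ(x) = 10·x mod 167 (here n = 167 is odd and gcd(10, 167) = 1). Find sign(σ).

Orbit of 162 under x↦10x: [162, 117, 1, 10, 100, 165, 147]… (length divides ord_167(10)).
Decompose π into cycles: lengths [166, 1] (2 cycles, including the fixed point 0).
With 2 cycles on 167 points, sign = (−1)^{167−2} = -1.

-1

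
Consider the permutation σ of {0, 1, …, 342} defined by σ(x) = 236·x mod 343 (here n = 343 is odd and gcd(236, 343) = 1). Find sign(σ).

Orbit of 171 under x↦236x: [171, 225, 278, 95, 125, 2, 129]… (length divides ord_343(236)).
Decompose π into cycles: lengths [294, 42, 6, 1] (4 cycles, including the fixed point 0).
n − c = 343 − 4 = 339; sign = (−1)^339 = -1.

-1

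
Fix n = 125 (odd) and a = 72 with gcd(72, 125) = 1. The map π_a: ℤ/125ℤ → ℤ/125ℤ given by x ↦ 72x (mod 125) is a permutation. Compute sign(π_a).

Orbit of 38 under x↦72x: [38, 111, 117, 49, 28, 16, 27]… (length divides ord_125(72)).
The orbit structure of x ↦ 72x mod 125: 4 orbits of sizes [100, 20, 4, 1].
4 cycles on 125: each ℓ→(−1)^(ℓ−1), product (−1)^121 = -1.

-1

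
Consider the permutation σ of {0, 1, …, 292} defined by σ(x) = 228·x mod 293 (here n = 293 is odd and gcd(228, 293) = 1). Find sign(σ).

+1

Start at x=212: 212 → 284 → 292 → 65 → 170 → 84 → 107 → … (one orbit).
The orbit structure of x ↦ 228x mod 293: 3 orbits of sizes [146, 146, 1].
3 cycles on 293: each ℓ→(−1)^(ℓ−1), product (−1)^290 = +1.
Check: (228/293) = +1 by Zolotarev.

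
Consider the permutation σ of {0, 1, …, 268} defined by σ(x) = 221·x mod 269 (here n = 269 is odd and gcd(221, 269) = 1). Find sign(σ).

Orbit of 202 under x↦221x: [202, 257, 38, 59, 127, 91, 205]… (length divides ord_269(221)).
2 cycles of lengths [268, 1].
2 cycles on 269: each ℓ→(−1)^(ℓ−1), product (−1)^267 = -1.

-1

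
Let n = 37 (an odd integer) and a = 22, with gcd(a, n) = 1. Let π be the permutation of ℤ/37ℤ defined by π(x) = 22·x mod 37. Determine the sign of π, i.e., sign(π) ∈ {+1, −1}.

-1

Trace 32: π^k(32) = [32, 1, 22, 3, 29, 9, 13] for k=0..6.
The orbit structure of x ↦ 22x mod 37: 2 orbits of sizes [36, 1].
37 − 2 = 35 transpositions; sign(π) = (−1)^35 = -1.
Check: (22/37) = -1 by Zolotarev.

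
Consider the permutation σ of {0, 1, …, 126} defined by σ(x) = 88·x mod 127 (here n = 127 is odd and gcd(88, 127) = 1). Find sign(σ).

+1

Start at x=11: 11 → 79 → 94 → 17 → 99 → 76 → 84 → … (one orbit).
Decompose π into cycles: lengths [63, 63, 1] (3 cycles, including the fixed point 0).
Σ(ℓ_i−1) = 127−3 = 124; sign = (−1)^124 = +1.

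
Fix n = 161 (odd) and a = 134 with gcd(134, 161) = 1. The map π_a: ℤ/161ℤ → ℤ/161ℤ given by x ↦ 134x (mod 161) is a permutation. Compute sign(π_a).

Orbit of 127 under x↦134x: [127, 113, 8, 106, 36, 155, 1]… (length divides ord_161(134)).
14 cycles of lengths [22, 22, 22, 22, 22, 22, 22, 1, 1, 1, 1, 1, 1, 1].
14 cycles on 161: each ℓ→(−1)^(ℓ−1), product (−1)^147 = -1.

-1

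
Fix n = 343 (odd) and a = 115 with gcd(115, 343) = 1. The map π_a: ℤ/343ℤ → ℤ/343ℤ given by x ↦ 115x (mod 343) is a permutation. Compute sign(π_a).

Trace 232: π^k(232) = [232, 269, 65, 272, 67, 159, 106] for k=0..6.
4 cycles of lengths [294, 42, 6, 1].
With 4 cycles on 343 points, sign = (−1)^{343−4} = -1.
Zolotarev: (115|343) = -1, matching the cycle-count sign.

-1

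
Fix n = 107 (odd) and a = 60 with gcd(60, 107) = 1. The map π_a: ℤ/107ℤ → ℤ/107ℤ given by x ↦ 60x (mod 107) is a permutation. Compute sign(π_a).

-1

Orbit of 71 under x↦60x: [71, 87, 84, 11, 18, 10, 65]… (length divides ord_107(60)).
The orbit structure of x ↦ 60x mod 107: 2 orbits of sizes [106, 1].
Σ(ℓ_i−1) = 107−2 = 105; sign = (−1)^105 = -1.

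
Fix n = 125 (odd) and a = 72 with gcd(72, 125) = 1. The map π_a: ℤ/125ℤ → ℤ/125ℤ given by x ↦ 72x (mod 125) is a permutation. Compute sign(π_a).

Start at x=82: 82 → 29 → 88 → 86 → 67 → 74 → 78 → … (one orbit).
Decompose π into cycles: lengths [100, 20, 4, 1] (4 cycles, including the fixed point 0).
4 cycles on 125: each ℓ→(−1)^(ℓ−1), product (−1)^121 = -1.

-1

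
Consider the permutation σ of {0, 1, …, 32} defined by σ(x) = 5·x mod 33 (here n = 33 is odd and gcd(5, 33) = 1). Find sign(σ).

-1

Orbit of 14 under x↦5x: [14, 4, 20, 1, 5, 25, 26]… (length divides ord_33(5)).
The orbit structure of x ↦ 5x mod 33: 6 orbits of sizes [10, 10, 5, 5, 2, 1].
6 cycles on 33: each ℓ→(−1)^(ℓ−1), product (−1)^27 = -1.
The Jacobi symbol (5|33) = -1 (Zolotarev) agrees.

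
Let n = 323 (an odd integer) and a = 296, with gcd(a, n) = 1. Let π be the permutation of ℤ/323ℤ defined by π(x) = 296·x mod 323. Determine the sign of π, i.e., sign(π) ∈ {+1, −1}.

Orbit of 201 under x↦296x: [201, 64, 210, 144, 311, 1, 296]… (length divides ord_323(296)).
π_296 has 14 disjoint cycles with lengths [48, 48, 48, 48, 48, 48, 16, 3, 3, 3, 3, 3, 3, 1] on {0,…,322}.
sign(π) = (−1)^{n − #cycles} = (−1)^{323−14} = (−1)^309 = -1.
Check: (296/323) = -1 by Zolotarev.

-1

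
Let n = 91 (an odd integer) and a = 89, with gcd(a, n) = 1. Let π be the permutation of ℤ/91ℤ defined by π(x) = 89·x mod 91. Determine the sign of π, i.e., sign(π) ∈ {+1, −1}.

+1

Orbit of 4 under x↦89x: [4, 83, 16, 59, 64, 54, 74]… (length divides ord_91(89)).
Decompose π into cycles: lengths [12, 12, 12, 12, 12, 12, 12, 6, 1] (9 cycles, including the fixed point 0).
91 − 9 = 82 transpositions; sign(π) = (−1)^82 = +1.
Via Zolotarev, sign(π_{89}) = (89|91) = +1.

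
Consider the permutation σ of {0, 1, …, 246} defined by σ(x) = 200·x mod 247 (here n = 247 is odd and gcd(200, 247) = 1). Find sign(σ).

+1

Trace 109: π^k(109) = [109, 64, 203, 92, 122, 194, 21] for k=0..6.
11 cycles of lengths [36, 36, 36, 36, 36, 36, 18, 4, 4, 4, 1].
Σ(ℓ_i−1) = 247−11 = 236; sign = (−1)^236 = +1.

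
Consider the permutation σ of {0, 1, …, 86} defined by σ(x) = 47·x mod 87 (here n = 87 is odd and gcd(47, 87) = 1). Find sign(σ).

Orbit of 82 under x↦47x: [82, 26, 4, 14, 49, 41, 13]… (length divides ord_87(47)).
The orbit structure of x ↦ 47x mod 87: 5 orbits of sizes [28, 28, 28, 2, 1].
With 5 cycles on 87 points, sign = (−1)^{87−5} = +1.

+1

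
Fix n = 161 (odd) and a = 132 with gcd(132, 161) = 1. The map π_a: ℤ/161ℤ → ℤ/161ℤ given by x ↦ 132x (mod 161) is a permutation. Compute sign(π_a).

Start at x=36: 36 → 83 → 8 → 90 → 127 → 20 → 64 → … (one orbit).
11 cycles of lengths [22, 22, 22, 22, 22, 22, 22, 2, 2, 2, 1].
Σ(ℓ_i−1) = 161−11 = 150; sign = (−1)^150 = +1.
The Jacobi symbol (132|161) = +1 (Zolotarev) agrees.

+1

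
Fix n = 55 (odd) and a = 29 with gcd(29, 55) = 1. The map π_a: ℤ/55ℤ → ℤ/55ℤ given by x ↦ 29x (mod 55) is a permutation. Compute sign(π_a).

Orbit of 19 under x↦29x: [19, 1, 29, 16, 24, 36, 54]… (length divides ord_55(29)).
Decompose π into cycles: lengths [10, 10, 10, 10, 10, 2, 2, 1] (8 cycles, including the fixed point 0).
sign(π) = (−1)^{n − #cycles} = (−1)^{55−8} = (−1)^47 = -1.

-1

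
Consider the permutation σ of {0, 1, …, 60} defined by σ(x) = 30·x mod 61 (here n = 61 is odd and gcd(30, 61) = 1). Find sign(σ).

-1

Orbit of 41 under x↦30x: [41, 10, 56, 33, 14, 54, 34]… (length divides ord_61(30)).
2 cycles of lengths [60, 1].
sign(π) = (−1)^{n − #cycles} = (−1)^{61−2} = (−1)^59 = -1.
Via Zolotarev, sign(π_{30}) = (30|61) = -1.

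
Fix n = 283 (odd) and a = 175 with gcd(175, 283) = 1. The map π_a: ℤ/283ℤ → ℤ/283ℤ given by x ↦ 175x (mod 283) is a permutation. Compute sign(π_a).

+1

Start at x=251: 251 → 60 → 29 → 264 → 71 → 256 → 86 → … (one orbit).
π_175 has 7 disjoint cycles with lengths [47, 47, 47, 47, 47, 47, 1] on {0,…,282}.
sign(π) = (−1)^{n − #cycles} = (−1)^{283−7} = (−1)^276 = +1.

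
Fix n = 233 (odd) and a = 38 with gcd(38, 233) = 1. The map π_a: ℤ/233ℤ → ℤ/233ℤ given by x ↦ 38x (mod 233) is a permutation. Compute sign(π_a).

+1

Trace 175: π^k(175) = [175, 126, 128, 204, 63, 64, 102] for k=0..6.
The orbit structure of x ↦ 38x mod 233: 9 orbits of sizes [29, 29, 29, 29, 29, 29, 29, 29, 1].
With 9 cycles on 233 points, sign = (−1)^{233−9} = +1.
Zolotarev: (38|233) = +1, matching the cycle-count sign.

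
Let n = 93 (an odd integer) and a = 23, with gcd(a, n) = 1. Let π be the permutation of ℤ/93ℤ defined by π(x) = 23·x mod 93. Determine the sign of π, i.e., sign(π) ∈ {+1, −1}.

Orbit of 1 under x↦23x: [1, 23, 64, 77, 4, 92, 70]… (length divides ord_93(23)).
Cycle type of π: 10×9 + 2 + 1; total 11 cycles.
With 11 cycles on 93 points, sign = (−1)^{93−11} = +1.

+1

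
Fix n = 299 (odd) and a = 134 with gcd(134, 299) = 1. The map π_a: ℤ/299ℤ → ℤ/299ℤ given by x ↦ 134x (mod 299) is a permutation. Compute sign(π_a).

Trace 211: π^k(211) = [211, 168, 87, 296, 196, 251, 146] for k=0..6.
8 cycles of lengths [66, 66, 66, 66, 22, 6, 6, 1].
Σ(ℓ_i−1) = 299−8 = 291; sign = (−1)^291 = -1.

-1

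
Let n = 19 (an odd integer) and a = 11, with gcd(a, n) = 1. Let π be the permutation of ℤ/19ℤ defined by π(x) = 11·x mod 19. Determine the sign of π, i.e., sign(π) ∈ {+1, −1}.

Trace 11: π^k(11) = [11, 7, 1] for k=0..2.
7 cycles of lengths [3, 3, 3, 3, 3, 3, 1].
sign(π) = (−1)^{n − #cycles} = (−1)^{19−7} = (−1)^12 = +1.

+1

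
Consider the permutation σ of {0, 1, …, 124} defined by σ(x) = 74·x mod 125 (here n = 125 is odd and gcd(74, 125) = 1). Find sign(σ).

Trace 24: π^k(24) = [24, 26, 49, 1, 74, 101, 99] for k=0..6.
The orbit structure of x ↦ 74x mod 125: 23 orbits of sizes [10, 10, 10, 10, 10, 10, 10, 10, 10, 10, 2, 2, 2, 2, 2, 2, 2, 2, 2, 2, 2, 2, 1].
With 23 cycles on 125 points, sign = (−1)^{125−23} = +1.
Check: (74/125) = +1 by Zolotarev.

+1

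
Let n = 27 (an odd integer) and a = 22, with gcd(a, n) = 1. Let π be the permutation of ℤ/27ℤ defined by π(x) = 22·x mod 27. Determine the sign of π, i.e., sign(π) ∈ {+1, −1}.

Start at x=13: 13 → 16 → 1 → 22 → 25 → 10 → 4 → … (one orbit).
Cycle type of π: 9×2 + 3×2 + 1×3; total 7 cycles.
With 7 cycles on 27 points, sign = (−1)^{27−7} = +1.
Zolotarev: (22|27) = +1, matching the cycle-count sign.

+1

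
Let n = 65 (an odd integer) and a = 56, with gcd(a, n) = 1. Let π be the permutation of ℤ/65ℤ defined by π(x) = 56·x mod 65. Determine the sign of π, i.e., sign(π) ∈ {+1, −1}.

+1

Orbit of 61 under x↦56x: [61, 36, 1, 56, 16, 51]… (length divides ord_65(56)).
Cycle type of π: 6×10 + 1×5; total 15 cycles.
Σ(ℓ_i−1) = 65−15 = 50; sign = (−1)^50 = +1.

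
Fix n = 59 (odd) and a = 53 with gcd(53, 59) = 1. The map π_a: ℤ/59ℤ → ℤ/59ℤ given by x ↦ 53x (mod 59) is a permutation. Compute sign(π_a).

+1

Orbit of 3 under x↦53x: [3, 41, 49, 1, 53, 36, 20]… (length divides ord_59(53)).
Decompose π into cycles: lengths [29, 29, 1] (3 cycles, including the fixed point 0).
Σ(ℓ_i−1) = 59−3 = 56; sign = (−1)^56 = +1.
Zolotarev: (53|59) = +1, matching the cycle-count sign.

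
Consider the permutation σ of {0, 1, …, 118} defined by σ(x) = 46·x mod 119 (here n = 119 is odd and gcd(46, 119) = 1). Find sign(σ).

Orbit of 88 under x↦46x: [88, 2, 92, 67, 107, 43, 74]… (length divides ord_119(46)).
Cycle lengths of π_46 on ℤ/119ℤ: [48, 48, 16, 3, 3, 1]; 6 cycles in total.
Σ(ℓ_i−1) = 119−6 = 113; sign = (−1)^113 = -1.
Check: (46/119) = -1 by Zolotarev.

-1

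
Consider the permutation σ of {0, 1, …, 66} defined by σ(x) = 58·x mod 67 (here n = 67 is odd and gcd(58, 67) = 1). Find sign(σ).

-1

Start at x=8: 8 → 62 → 45 → 64 → 27 → 25 → 43 → … (one orbit).
Cycle type of π: 22×3 + 1; total 4 cycles.
Σ(ℓ_i−1) = 67−4 = 63; sign = (−1)^63 = -1.
Via Zolotarev, sign(π_{58}) = (58|67) = -1.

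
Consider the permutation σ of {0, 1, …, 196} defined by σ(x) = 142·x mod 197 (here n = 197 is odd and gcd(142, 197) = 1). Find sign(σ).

+1

Orbit of 132 under x↦142x: [132, 29, 178, 60, 49, 63, 81]… (length divides ord_197(142)).
5 cycles of lengths [49, 49, 49, 49, 1].
Σ(ℓ_i−1) = 197−5 = 192; sign = (−1)^192 = +1.
Zolotarev: (142|197) = +1, matching the cycle-count sign.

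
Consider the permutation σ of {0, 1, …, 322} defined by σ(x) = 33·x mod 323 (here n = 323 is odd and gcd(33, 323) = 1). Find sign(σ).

Trace 67: π^k(67) = [67, 273, 288, 137, 322, 290, 203] for k=0..6.
Decompose π into cycles: lengths [18, 18, 18, 18, 18, 18, 18, 18, 18, 18, 18, 18, 18, 18, 18, 18, 18, 2, 2, 2, 2, 2, 2, 2, 2, 1] (26 cycles, including the fixed point 0).
323 − 26 = 297 transpositions; sign(π) = (−1)^297 = -1.
(33|323)_J = -1 (Zolotarev's lemma cross-check).

-1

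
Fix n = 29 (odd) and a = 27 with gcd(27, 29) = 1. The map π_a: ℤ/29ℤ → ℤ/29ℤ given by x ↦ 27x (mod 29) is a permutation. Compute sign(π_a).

-1

Start at x=13: 13 → 3 → 23 → 12 → 5 → 19 → 20 → … (one orbit).
π_27 has 2 disjoint cycles with lengths [28, 1] on {0,…,28}.
29 − 2 = 27 transpositions; sign(π) = (−1)^27 = -1.
Via Zolotarev, sign(π_{27}) = (27|29) = -1.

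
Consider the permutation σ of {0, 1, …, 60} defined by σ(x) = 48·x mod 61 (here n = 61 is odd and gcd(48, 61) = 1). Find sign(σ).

+1

Start at x=14: 14 → 1 → 48 → 47 → 60 → 13 → 14 (one orbit).
Cycle type of π: 6×10 + 1; total 11 cycles.
61 − 11 = 50 transpositions; sign(π) = (−1)^50 = +1.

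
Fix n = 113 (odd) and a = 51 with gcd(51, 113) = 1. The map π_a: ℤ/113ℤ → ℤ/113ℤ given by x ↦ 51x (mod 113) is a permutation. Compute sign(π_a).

+1

Trace 77: π^k(77) = [77, 85, 41, 57, 82, 1, 51] for k=0..6.
Cycle lengths of π_51 on ℤ/113ℤ: [56, 56, 1]; 3 cycles in total.
3 cycles on 113: each ℓ→(−1)^(ℓ−1), product (−1)^110 = +1.
Check: (51/113) = +1 by Zolotarev.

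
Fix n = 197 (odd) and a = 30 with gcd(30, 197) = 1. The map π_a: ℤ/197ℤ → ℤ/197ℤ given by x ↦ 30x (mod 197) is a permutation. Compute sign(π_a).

Start at x=186: 186 → 64 → 147 → 76 → 113 → 41 → 48 → … (one orbit).
π_30 has 2 disjoint cycles with lengths [196, 1] on {0,…,196}.
n − c = 197 − 2 = 195; sign = (−1)^195 = -1.
The Jacobi symbol (30|197) = -1 (Zolotarev) agrees.

-1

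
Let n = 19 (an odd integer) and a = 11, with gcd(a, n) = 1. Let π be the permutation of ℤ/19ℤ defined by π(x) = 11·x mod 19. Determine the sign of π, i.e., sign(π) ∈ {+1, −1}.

+1

Start at x=7: 7 → 1 → 11 → 7 (one orbit).
Cycle type of π: 3×6 + 1; total 7 cycles.
sign(π) = (−1)^{n − #cycles} = (−1)^{19−7} = (−1)^12 = +1.
The Jacobi symbol (11|19) = +1 (Zolotarev) agrees.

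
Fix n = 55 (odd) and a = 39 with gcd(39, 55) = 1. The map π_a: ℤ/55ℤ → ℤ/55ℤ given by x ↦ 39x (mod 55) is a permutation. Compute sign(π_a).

-1

Orbit of 19 under x↦39x: [19, 26, 24, 1, 39, 36, 29]… (length divides ord_55(39)).
π_39 has 8 disjoint cycles with lengths [10, 10, 10, 10, 10, 2, 2, 1] on {0,…,54}.
n − c = 55 − 8 = 47; sign = (−1)^47 = -1.
Check: (39/55) = -1 by Zolotarev.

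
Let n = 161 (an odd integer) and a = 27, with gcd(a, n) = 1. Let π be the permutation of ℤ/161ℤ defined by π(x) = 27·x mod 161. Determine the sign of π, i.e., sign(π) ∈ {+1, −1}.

-1

Start at x=55: 55 → 36 → 6 → 1 → 27 → 85 → 41 → … (one orbit).
Cycle type of π: 22×6 + 11×2 + 2×3 + 1; total 12 cycles.
sign(π) = (−1)^{n − #cycles} = (−1)^{161−12} = (−1)^149 = -1.
The Jacobi symbol (27|161) = -1 (Zolotarev) agrees.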